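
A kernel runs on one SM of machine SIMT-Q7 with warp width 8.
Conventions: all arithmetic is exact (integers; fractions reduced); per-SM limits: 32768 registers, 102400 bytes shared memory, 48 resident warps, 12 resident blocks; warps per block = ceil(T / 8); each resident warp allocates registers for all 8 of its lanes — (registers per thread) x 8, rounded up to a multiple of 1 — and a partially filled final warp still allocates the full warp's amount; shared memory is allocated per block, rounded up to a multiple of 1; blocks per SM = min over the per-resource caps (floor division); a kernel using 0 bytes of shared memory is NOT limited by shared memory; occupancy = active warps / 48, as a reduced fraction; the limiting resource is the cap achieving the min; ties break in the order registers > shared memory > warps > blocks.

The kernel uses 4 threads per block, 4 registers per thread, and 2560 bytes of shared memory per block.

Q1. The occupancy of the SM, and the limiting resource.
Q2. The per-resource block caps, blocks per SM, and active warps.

Answer: occupancy 1/4, limited by blocks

registers: 1024 blocks
shared memory: 40 blocks
warps: 48 blocks
blocks: 12 blocks

Answer: 12 blocks, 12 active warps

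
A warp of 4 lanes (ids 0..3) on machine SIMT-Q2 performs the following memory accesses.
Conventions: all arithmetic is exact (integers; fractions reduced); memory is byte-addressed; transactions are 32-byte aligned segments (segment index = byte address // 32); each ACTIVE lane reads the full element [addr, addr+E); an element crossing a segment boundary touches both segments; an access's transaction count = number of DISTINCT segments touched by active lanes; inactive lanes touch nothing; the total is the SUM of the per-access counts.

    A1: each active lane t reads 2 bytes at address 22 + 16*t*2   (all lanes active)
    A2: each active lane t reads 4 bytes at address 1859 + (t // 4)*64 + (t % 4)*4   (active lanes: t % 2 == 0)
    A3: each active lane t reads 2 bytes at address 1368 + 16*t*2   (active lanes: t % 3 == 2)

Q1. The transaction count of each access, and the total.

A1: 4 transactions
A2: 1 transaction
A3: 1 transaction

Answer: 4,1,1; total 6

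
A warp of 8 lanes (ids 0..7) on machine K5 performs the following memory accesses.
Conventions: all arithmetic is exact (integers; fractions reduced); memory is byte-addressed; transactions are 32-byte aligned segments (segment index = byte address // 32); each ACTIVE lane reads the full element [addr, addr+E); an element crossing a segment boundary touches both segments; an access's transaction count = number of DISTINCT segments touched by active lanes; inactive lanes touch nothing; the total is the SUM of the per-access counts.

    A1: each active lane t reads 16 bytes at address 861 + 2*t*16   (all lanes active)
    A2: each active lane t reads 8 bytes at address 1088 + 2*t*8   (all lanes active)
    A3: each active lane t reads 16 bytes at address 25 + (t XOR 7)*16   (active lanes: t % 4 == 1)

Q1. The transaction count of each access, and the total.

A1: 9 transactions
A2: 4 transactions
A3: 4 transactions

Answer: 9,4,4; total 17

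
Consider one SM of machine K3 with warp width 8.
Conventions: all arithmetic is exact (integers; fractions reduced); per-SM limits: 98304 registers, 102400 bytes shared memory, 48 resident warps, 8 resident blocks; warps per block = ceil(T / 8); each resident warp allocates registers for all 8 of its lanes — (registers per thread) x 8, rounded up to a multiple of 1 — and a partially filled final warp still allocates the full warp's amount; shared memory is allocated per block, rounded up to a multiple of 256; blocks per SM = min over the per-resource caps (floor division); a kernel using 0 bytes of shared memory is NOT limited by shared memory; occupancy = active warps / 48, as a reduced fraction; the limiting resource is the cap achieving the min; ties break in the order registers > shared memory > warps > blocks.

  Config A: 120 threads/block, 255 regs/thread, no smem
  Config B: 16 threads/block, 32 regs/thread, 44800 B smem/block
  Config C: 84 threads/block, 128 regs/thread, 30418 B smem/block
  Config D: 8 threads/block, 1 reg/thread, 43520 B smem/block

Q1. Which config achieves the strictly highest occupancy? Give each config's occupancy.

occupancies: A 15/16, B 1/12, C 11/16, D 1/24

Answer: A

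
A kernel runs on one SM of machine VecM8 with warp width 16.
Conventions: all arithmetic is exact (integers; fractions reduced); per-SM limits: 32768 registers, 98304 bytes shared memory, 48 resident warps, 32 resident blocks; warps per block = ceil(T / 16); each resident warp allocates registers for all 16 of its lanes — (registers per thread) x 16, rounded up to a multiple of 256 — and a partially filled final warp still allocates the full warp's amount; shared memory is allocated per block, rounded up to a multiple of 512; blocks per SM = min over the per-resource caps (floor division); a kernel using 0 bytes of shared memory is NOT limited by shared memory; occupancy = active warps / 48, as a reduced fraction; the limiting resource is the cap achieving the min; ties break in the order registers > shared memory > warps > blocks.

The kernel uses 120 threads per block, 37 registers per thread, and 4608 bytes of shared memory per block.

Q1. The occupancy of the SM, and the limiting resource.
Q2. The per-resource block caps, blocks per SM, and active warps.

Answer: occupancy 5/6, limited by registers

registers: 5 blocks
shared memory: 21 blocks
warps: 6 blocks
blocks: 32 blocks

Answer: 5 blocks, 40 active warps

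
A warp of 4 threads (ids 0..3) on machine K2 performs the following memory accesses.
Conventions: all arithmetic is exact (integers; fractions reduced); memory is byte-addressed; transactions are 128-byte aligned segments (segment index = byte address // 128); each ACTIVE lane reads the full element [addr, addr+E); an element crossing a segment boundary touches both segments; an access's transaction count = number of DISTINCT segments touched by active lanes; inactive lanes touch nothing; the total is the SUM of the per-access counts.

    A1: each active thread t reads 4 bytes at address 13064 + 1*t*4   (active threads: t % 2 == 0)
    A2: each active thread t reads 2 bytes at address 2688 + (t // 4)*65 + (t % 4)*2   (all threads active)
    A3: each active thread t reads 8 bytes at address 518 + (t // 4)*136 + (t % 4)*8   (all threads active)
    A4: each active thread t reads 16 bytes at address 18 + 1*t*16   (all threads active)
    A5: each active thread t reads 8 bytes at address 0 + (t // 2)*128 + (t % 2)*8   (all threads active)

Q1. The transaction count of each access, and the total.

A1: 1 transaction
A2: 1 transaction
A3: 1 transaction
A4: 1 transaction
A5: 2 transactions

Answer: 1,1,1,1,2; total 6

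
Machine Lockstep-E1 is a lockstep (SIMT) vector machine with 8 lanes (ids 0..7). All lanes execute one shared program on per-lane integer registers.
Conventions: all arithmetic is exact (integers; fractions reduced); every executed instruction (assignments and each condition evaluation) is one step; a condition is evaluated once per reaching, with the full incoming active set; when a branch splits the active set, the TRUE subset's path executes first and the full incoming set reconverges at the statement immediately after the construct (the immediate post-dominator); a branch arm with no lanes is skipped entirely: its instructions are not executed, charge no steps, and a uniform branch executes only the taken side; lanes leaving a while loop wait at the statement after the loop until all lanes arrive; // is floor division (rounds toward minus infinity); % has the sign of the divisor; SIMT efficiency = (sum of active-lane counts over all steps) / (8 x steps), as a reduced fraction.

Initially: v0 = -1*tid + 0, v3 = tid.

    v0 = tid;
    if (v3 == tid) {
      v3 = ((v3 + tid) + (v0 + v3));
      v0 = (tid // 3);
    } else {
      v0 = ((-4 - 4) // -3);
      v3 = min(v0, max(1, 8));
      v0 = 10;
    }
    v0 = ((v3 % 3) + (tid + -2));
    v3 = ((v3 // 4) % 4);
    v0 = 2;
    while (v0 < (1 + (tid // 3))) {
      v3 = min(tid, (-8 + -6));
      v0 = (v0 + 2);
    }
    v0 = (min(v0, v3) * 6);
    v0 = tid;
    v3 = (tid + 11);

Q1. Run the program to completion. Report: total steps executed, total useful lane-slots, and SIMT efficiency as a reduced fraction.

Answer: 14 steps, 94 useful, 47/56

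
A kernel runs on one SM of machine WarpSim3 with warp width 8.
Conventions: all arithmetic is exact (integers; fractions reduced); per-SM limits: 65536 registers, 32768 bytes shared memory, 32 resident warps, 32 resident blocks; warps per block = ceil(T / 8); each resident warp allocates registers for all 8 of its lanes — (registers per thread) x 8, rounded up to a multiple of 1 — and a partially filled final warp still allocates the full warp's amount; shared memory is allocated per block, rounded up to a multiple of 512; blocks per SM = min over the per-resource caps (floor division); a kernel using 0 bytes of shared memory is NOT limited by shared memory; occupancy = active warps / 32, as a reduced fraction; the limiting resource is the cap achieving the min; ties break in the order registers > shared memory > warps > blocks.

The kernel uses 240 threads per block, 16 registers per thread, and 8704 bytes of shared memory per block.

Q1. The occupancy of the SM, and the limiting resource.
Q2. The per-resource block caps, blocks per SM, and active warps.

Answer: occupancy 15/16, limited by warps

registers: 17 blocks
shared memory: 3 blocks
warps: 1 block
blocks: 32 blocks

Answer: 1 block, 30 active warps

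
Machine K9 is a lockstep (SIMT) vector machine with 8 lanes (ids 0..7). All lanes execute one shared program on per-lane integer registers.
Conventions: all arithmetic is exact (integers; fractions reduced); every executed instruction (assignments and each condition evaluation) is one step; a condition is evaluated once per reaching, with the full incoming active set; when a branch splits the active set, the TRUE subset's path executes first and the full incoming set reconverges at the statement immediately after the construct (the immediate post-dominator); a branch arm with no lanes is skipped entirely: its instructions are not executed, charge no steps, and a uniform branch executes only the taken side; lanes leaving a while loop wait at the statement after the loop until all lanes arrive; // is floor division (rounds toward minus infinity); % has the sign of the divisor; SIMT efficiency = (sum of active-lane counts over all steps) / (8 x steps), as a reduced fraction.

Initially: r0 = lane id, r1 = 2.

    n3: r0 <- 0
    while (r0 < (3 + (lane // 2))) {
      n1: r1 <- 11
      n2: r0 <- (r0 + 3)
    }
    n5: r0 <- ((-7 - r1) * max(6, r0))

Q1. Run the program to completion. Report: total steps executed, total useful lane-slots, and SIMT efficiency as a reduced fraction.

Answer: 9 steps, 66 useful, 11/12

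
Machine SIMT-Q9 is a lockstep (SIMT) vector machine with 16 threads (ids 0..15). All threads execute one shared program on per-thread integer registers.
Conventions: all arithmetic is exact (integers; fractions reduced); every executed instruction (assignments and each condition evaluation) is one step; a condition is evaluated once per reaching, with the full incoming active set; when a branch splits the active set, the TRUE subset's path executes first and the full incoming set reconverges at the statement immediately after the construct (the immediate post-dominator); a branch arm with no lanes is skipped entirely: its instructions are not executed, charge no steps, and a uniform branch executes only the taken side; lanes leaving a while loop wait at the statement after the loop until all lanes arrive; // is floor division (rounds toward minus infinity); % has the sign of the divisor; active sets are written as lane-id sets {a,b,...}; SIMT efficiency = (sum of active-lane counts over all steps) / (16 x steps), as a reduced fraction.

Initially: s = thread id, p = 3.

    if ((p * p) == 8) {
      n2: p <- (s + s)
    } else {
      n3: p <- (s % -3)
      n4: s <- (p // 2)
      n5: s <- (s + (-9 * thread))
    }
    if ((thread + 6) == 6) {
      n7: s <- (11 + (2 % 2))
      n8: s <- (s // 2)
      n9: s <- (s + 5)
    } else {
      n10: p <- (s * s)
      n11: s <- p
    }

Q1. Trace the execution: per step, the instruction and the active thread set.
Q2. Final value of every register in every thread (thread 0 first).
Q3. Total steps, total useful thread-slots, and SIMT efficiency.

step 0: eval ((p * p) == 8)          {0,1,2,3,4,5,6,7,8,9,10,11,12,13,14,15}
step 1: p <- (s % -3)                {0,1,2,3,4,5,6,7,8,9,10,11,12,13,14,15}
step 2: s <- (p // 2)                {0,1,2,3,4,5,6,7,8,9,10,11,12,13,14,15}
step 3: s <- (s + (-9 * thread))     {0,1,2,3,4,5,6,7,8,9,10,11,12,13,14,15}
step 4: eval ((thread + 6) == 6)     {0,1,2,3,4,5,6,7,8,9,10,11,12,13,14,15}
step 5: s <- (11 + (2 % 2))          {0}
step 6: s <- (s // 2)                {0}
step 7: s <- (s + 5)                 {0}
step 8: p <- (s * s)                 {1,2,3,4,5,6,7,8,9,10,11,12,13,14,15}
step 9: s <- p                       {1,2,3,4,5,6,7,8,9,10,11,12,13,14,15}

Answer: 10 steps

s: 10,100,361,729,1369,2116,2916,4096,5329,6561,8281,10000,11664,13924,16129,18225
p: 0,100,361,729,1369,2116,2916,4096,5329,6561,8281,10000,11664,13924,16129,18225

steps = 10; useful = 113; efficiency = 113/160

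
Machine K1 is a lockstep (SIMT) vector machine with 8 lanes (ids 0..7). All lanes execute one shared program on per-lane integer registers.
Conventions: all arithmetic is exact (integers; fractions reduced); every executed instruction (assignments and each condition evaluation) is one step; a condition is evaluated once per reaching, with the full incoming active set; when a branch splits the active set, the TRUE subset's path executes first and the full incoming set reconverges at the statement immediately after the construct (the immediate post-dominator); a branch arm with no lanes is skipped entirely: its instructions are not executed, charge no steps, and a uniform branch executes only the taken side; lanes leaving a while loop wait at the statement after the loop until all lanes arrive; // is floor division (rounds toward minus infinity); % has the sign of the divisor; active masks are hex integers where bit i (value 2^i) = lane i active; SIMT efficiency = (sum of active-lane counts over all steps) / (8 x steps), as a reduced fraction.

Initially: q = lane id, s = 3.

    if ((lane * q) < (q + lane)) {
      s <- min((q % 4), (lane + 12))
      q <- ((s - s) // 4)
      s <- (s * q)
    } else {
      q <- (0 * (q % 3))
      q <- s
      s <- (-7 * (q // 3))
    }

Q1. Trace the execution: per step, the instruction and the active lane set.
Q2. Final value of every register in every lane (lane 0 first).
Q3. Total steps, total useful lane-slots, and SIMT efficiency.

step 0: eval ((lane * q) < (q + lane)) 0xff
step 1: s <- min((q % 4), (lane + 12)) 0x02
step 2: q <- ((s - s) // 4)          0x02
step 3: s <- (s * q)                 0x02
step 4: q <- (0 * (q % 3))           0xfd
step 5: q <- s                       0xfd
step 6: s <- (-7 * (q // 3))         0xfd

Answer: 7 steps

q: 3,0,3,3,3,3,3,3
s: -7,0,-7,-7,-7,-7,-7,-7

steps = 7; useful = 32; efficiency = 32/56 = 4/7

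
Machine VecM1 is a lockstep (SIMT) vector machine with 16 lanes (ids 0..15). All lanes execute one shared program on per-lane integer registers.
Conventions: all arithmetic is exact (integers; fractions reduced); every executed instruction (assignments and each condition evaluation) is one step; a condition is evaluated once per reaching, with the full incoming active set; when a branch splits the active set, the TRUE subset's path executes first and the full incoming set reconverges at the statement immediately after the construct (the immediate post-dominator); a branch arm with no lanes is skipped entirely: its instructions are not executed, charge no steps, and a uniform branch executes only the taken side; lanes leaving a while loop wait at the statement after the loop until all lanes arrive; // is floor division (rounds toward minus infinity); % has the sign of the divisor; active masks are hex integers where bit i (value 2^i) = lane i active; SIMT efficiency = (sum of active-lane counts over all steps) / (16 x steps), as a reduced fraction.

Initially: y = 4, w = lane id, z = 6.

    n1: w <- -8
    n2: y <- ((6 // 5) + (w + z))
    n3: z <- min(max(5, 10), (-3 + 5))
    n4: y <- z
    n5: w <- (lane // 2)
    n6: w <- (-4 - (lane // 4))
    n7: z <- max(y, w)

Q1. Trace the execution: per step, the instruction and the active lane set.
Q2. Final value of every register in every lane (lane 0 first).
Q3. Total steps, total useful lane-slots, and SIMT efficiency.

step 0: w <- -8                      0xffff
step 1: y <- ((6 // 5) + (w + z))    0xffff
step 2: z <- min(max(5, 10), (-3 + 5)) 0xffff
step 3: y <- z                       0xffff
step 4: w <- (lane // 2)             0xffff
step 5: w <- (-4 - (lane // 4))      0xffff
step 6: z <- max(y, w)               0xffff

Answer: 7 steps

y: 2,2,2,2,2,2,2,2,2,2,2,2,2,2,2,2
w: -4,-4,-4,-4,-5,-5,-5,-5,-6,-6,-6,-6,-7,-7,-7,-7
z: 2,2,2,2,2,2,2,2,2,2,2,2,2,2,2,2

steps = 7; useful = 112; efficiency = 112/112 = 1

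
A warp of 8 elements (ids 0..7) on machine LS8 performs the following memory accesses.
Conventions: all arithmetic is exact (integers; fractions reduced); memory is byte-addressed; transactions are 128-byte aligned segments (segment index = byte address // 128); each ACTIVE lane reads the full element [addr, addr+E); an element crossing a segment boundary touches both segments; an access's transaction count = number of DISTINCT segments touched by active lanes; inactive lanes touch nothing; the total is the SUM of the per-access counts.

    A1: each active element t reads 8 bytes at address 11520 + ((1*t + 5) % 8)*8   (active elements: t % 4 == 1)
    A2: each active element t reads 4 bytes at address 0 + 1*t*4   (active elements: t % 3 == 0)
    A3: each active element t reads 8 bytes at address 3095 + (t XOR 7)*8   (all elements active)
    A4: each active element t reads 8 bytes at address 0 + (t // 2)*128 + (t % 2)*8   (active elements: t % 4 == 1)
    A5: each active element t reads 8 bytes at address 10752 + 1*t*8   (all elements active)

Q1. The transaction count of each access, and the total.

A1: 1 transaction
A2: 1 transaction
A3: 1 transaction
A4: 2 transactions
A5: 1 transaction

Answer: 1,1,1,2,1; total 6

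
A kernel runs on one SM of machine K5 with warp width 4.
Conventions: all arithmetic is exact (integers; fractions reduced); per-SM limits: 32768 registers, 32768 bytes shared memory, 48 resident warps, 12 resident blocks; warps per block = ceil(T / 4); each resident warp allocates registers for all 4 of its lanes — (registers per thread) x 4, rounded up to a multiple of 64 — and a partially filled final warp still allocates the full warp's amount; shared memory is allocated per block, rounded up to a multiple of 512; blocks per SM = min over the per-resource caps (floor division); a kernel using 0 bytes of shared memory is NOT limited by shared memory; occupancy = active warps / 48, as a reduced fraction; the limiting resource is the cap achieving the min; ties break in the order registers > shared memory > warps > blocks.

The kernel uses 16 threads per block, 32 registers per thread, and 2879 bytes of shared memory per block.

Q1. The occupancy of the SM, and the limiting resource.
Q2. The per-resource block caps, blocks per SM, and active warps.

Answer: occupancy 5/6, limited by shared memory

registers: 64 blocks
shared memory: 10 blocks
warps: 12 blocks
blocks: 12 blocks

Answer: 10 blocks, 40 active warps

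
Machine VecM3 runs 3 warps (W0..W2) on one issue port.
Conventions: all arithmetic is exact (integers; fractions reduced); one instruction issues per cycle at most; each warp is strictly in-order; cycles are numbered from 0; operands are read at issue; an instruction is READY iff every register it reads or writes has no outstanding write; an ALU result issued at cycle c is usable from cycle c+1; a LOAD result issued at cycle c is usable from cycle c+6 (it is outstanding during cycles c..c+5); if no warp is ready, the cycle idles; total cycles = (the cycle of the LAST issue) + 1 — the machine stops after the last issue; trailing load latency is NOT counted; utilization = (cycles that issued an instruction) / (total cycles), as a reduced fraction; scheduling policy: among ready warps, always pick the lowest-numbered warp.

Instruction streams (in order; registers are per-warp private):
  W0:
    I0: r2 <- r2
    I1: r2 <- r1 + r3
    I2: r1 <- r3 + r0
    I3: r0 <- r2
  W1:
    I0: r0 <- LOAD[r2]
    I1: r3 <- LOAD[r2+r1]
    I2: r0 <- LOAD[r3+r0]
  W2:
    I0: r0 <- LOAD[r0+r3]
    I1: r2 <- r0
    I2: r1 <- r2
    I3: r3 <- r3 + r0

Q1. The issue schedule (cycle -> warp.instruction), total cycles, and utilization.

cycle 0: W0.I0
cycle 1: W0.I1
cycle 2: W0.I2
cycle 3: W0.I3
cycle 4: W1.I0
cycle 5: W1.I1
cycle 6: W2.I0
cycle 7: idle
cycle 8: idle
cycle 9: idle
cycle 10: idle
cycle 11: W1.I2
cycle 12: W2.I1
cycle 13: W2.I2
cycle 14: W2.I3

Answer: 15 cycles, utilization 11/15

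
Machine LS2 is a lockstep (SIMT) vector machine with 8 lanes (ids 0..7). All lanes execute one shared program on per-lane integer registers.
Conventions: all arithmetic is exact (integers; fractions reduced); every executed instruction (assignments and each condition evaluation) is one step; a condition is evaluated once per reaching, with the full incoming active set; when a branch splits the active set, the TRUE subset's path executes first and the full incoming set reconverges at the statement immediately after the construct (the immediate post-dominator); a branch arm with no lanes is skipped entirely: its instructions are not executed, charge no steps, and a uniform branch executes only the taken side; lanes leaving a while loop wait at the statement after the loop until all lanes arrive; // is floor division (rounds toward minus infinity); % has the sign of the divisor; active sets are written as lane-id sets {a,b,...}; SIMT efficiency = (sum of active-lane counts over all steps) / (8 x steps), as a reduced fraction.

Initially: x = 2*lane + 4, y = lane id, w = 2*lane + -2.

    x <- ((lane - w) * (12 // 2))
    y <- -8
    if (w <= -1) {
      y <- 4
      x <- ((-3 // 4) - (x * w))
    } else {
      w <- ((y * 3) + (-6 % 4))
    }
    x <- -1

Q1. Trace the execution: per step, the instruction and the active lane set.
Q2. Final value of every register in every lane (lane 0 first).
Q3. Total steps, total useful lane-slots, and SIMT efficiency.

step 0: x <- ((lane - w) * (12 // 2)) {0,1,2,3,4,5,6,7}
step 1: y <- -8                      {0,1,2,3,4,5,6,7}
step 2: eval (w <= -1)               {0,1,2,3,4,5,6,7}
step 3: y <- 4                       {0}
step 4: x <- ((-3 // 4) - (x * w))   {0}
step 5: w <- ((y * 3) + (-6 % 4))    {1,2,3,4,5,6,7}
step 6: x <- -1                      {0,1,2,3,4,5,6,7}

Answer: 7 steps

x: -1,-1,-1,-1,-1,-1,-1,-1
y: 4,-8,-8,-8,-8,-8,-8,-8
w: -2,-22,-22,-22,-22,-22,-22,-22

steps = 7; useful = 41; efficiency = 41/56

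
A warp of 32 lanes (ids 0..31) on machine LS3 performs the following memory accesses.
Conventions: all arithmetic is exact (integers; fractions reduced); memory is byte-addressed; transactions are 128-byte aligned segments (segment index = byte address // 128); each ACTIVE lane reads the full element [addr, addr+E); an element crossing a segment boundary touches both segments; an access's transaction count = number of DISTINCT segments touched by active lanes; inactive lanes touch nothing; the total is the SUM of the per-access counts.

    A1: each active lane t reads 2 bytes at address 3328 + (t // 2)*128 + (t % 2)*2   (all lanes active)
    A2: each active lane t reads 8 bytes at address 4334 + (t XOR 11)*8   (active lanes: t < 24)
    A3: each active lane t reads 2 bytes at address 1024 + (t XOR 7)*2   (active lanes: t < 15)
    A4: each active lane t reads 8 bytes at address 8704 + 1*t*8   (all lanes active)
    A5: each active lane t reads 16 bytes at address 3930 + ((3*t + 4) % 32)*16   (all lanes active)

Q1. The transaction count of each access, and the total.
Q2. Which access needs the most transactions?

A1: 16 transactions
A2: 3 transactions
A3: 1 transaction
A4: 2 transactions
A5: 5 transactions

Answer: 16,3,1,2,5; total 27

Answer: A1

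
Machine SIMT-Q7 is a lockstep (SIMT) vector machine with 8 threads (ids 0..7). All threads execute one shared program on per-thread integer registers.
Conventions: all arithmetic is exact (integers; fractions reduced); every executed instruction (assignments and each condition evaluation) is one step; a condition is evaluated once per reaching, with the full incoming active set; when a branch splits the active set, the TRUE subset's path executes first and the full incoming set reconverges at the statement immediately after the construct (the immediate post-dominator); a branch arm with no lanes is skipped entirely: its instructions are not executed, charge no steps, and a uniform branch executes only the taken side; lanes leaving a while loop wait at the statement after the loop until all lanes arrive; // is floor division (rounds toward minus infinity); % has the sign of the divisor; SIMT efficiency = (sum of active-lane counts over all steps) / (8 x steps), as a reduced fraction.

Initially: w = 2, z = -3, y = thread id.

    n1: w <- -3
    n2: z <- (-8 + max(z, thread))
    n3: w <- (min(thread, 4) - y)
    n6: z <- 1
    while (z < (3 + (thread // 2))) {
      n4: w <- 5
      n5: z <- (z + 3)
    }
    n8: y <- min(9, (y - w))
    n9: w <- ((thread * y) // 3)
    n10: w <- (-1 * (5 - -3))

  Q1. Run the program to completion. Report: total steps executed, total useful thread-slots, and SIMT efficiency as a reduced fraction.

Answer: 14 steps, 100 useful, 25/28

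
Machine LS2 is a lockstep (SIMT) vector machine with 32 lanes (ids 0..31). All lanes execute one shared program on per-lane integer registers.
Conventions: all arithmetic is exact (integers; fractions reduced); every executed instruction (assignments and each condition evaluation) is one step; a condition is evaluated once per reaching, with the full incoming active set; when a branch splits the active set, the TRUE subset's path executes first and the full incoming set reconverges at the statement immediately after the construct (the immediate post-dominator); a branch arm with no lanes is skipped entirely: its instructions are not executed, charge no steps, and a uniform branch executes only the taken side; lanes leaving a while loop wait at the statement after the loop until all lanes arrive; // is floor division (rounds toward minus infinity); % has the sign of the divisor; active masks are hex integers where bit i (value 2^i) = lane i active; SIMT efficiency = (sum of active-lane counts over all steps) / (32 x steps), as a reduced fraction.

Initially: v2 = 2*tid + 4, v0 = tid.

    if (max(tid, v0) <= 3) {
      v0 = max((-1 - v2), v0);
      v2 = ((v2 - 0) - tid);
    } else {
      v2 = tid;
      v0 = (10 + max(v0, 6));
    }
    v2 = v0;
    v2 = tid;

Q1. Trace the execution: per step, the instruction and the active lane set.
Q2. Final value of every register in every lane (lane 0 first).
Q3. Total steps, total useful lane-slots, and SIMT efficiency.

step 0: eval (max(tid, v0) <= 3)     0xffffffff
step 1: v0 <- max((-1 - v2), v0)     0x0000000f
step 2: v2 <- ((v2 - 0) - tid)       0x0000000f
step 3: v2 <- tid                    0xfffffff0
step 4: v0 <- (10 + max(v0, 6))      0xfffffff0
step 5: v2 <- v0                     0xffffffff
step 6: v2 <- tid                    0xffffffff

Answer: 7 steps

v2: 0,1,2,3,4,5,6,7,8,9,10,11,12,13,14,15,16,17,18,19,20,21,22,23,24,25,26,27,28,29,30,31
v0: 0,1,2,3,16,16,16,17,18,19,20,21,22,23,24,25,26,27,28,29,30,31,32,33,34,35,36,37,38,39,40,41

steps = 7; useful = 160; efficiency = 160/224 = 5/7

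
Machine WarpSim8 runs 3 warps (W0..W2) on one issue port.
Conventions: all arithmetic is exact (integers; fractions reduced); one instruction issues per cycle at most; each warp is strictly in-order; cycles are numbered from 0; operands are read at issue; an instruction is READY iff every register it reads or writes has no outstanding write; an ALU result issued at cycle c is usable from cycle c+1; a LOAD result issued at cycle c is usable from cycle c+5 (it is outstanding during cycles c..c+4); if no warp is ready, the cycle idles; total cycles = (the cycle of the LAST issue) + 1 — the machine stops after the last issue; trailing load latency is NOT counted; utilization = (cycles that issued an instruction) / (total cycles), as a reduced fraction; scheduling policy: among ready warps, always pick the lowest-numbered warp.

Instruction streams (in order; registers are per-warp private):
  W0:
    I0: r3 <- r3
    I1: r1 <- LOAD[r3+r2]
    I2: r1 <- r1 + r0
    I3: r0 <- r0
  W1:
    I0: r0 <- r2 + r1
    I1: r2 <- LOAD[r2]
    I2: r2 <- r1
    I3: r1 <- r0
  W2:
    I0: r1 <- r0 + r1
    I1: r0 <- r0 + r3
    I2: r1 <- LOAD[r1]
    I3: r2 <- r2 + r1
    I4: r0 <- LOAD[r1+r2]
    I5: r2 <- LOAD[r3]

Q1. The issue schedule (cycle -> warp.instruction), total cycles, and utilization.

cycle 0: W0.I0
cycle 1: W0.I1
cycle 2: W1.I0
cycle 3: W1.I1
cycle 4: W2.I0
cycle 5: W2.I1
cycle 6: W0.I2
cycle 7: W0.I3
cycle 8: W1.I2
cycle 9: W1.I3
cycle 10: W2.I2
cycle 11: idle
cycle 12: idle
cycle 13: idle
cycle 14: idle
cycle 15: W2.I3
cycle 16: W2.I4
cycle 17: W2.I5

Answer: 18 cycles, utilization 7/9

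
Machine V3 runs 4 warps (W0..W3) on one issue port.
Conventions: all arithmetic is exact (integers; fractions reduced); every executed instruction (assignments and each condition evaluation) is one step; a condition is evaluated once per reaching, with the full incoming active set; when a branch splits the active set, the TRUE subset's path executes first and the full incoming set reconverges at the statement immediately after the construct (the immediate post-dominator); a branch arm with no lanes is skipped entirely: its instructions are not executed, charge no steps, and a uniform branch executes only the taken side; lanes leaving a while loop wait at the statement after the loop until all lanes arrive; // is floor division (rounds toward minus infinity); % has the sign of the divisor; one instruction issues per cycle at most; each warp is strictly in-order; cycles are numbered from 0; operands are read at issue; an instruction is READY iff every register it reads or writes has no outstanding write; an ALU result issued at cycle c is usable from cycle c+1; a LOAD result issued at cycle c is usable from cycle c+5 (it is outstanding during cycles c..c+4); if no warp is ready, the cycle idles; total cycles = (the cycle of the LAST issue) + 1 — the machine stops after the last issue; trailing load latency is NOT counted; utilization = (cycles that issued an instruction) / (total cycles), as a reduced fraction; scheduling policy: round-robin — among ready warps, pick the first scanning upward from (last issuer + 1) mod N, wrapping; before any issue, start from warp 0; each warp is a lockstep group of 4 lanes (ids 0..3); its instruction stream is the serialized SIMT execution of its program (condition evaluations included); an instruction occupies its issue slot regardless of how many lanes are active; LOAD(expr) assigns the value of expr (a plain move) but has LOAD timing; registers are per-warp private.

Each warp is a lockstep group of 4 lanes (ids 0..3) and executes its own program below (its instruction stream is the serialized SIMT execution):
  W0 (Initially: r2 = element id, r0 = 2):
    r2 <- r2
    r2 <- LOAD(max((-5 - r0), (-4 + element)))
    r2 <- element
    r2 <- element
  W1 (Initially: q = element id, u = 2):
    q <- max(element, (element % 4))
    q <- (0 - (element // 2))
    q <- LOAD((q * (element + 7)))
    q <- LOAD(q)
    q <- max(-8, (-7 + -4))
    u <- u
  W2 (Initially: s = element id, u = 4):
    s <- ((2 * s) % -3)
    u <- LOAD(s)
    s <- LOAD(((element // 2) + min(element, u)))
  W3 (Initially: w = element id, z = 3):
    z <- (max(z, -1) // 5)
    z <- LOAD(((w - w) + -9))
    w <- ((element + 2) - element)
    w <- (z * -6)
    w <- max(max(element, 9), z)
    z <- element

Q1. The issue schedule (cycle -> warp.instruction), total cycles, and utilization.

cycle 0: W0.I0
cycle 1: W1.I0
cycle 2: W2.I0
cycle 3: W3.I0
cycle 4: W0.I1
cycle 5: W1.I1
cycle 6: W2.I1
cycle 7: W3.I1
cycle 8: W1.I2
cycle 9: W3.I2
cycle 10: W0.I2
cycle 11: W2.I2
cycle 12: W3.I3
cycle 13: W0.I3
cycle 14: W1.I3
cycle 15: W3.I4
cycle 16: W3.I5
cycle 17: idle
cycle 18: idle
cycle 19: W1.I4
cycle 20: W1.I5

Answer: 21 cycles, utilization 19/21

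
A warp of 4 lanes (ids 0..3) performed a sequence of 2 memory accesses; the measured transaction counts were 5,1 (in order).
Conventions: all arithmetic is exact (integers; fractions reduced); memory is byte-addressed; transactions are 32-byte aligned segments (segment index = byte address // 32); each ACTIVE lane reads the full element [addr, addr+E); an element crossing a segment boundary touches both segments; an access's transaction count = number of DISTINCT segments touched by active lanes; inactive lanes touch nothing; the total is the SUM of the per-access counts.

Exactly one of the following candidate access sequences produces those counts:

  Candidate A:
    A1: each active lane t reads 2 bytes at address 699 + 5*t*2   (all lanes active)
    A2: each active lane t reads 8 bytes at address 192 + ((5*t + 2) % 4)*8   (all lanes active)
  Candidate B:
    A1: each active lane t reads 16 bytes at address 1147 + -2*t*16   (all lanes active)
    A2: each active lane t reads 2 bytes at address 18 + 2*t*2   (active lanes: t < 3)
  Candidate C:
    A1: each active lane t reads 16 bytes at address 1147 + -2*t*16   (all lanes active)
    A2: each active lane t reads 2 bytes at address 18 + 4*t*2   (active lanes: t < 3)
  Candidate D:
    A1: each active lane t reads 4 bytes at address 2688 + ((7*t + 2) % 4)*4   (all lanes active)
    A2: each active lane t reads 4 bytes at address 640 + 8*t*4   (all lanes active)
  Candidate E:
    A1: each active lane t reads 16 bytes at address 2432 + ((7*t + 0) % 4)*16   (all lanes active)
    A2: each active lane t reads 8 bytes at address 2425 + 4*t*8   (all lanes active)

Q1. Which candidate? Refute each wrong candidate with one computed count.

A: A1 gives 2 transactions, not 5
C: A2 gives 2 transactions, not 1
D: A1 gives 1 transaction, not 5
E: A1 gives 2 transactions, not 5
B: all counts match (5,1)

Answer: B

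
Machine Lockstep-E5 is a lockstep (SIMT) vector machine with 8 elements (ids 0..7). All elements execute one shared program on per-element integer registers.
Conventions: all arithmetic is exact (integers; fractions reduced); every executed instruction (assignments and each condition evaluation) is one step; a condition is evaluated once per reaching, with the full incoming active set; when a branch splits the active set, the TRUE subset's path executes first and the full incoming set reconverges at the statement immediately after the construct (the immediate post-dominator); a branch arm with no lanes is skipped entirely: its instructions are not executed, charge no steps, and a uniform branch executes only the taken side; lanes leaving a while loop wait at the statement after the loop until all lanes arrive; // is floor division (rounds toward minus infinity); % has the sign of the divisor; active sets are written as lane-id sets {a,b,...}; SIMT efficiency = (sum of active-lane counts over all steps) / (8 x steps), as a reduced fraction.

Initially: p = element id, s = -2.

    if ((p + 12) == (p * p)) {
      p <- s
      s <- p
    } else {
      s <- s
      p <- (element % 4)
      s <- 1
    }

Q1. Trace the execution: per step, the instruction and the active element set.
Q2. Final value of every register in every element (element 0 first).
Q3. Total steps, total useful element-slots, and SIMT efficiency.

step 0: eval ((p + 12) == (p * p))   {0,1,2,3,4,5,6,7}
step 1: p <- s                       {4}
step 2: s <- p                       {4}
step 3: s <- s                       {0,1,2,3,5,6,7}
step 4: p <- (element % 4)           {0,1,2,3,5,6,7}
step 5: s <- 1                       {0,1,2,3,5,6,7}

Answer: 6 steps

p: 0,1,2,3,-2,1,2,3
s: 1,1,1,1,-2,1,1,1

steps = 6; useful = 31; efficiency = 31/48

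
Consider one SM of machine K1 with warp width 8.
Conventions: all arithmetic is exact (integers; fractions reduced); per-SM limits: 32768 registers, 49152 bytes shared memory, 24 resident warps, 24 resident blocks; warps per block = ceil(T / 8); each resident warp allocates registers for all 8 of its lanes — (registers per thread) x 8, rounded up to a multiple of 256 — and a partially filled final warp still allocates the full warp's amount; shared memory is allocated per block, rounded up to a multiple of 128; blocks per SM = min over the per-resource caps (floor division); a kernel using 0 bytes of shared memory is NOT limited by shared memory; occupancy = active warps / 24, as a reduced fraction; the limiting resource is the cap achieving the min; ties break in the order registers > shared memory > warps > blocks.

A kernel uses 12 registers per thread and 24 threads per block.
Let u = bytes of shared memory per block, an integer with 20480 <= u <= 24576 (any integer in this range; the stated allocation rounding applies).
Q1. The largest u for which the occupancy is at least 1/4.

Answer: u = 24576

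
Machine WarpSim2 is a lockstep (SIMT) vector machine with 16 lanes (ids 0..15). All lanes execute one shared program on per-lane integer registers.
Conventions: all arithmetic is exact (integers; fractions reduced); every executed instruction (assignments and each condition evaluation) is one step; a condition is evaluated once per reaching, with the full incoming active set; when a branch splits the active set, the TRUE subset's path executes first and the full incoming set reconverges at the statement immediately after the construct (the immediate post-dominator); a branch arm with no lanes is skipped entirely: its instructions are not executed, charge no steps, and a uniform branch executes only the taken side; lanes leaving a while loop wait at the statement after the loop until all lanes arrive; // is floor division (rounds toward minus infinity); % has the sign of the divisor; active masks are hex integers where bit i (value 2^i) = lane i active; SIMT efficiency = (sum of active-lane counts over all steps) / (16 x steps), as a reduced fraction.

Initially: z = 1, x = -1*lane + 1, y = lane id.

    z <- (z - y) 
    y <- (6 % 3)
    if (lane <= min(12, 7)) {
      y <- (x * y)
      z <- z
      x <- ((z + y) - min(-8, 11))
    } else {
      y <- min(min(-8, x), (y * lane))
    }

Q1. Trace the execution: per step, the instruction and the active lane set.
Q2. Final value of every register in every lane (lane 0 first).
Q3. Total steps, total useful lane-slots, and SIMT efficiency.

step 0: z <- (z - y)                 0xffff
step 1: y <- (6 % 3)                 0xffff
step 2: eval (lane <= min(12, 7))    0xffff
step 3: y <- (x * y)                 0x00ff
step 4: z <- z                       0x00ff
step 5: x <- ((z + y) - min(-8, 11)) 0x00ff
step 6: y <- min(min(-8, x), (y * lane)) 0xff00

Answer: 7 steps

z: 1,0,-1,-2,-3,-4,-5,-6,-7,-8,-9,-10,-11,-12,-13,-14
x: 9,8,7,6,5,4,3,2,-7,-8,-9,-10,-11,-12,-13,-14
y: 0,0,0,0,0,0,0,0,-8,-8,-9,-10,-11,-12,-13,-14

steps = 7; useful = 80; efficiency = 80/112 = 5/7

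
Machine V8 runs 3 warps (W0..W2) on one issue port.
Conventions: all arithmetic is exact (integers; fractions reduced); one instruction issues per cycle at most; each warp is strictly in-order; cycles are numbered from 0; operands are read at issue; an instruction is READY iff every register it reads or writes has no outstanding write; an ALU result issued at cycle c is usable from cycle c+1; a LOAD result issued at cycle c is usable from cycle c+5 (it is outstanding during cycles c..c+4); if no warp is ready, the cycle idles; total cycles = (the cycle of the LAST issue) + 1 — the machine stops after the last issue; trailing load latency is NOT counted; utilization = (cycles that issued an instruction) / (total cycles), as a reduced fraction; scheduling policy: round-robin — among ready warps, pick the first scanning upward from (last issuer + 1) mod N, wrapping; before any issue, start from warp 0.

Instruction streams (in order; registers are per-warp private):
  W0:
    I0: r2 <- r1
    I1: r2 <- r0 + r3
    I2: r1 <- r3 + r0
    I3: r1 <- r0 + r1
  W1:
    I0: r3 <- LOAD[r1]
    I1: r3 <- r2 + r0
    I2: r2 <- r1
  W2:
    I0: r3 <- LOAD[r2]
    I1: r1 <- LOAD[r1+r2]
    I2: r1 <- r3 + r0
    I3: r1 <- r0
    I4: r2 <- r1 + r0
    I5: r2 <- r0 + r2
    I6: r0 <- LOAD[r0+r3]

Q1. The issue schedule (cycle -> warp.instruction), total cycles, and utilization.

cycle 0: W0.I0
cycle 1: W1.I0
cycle 2: W2.I0
cycle 3: W0.I1
cycle 4: W2.I1
cycle 5: W0.I2
cycle 6: W1.I1
cycle 7: W0.I3
cycle 8: W1.I2
cycle 9: W2.I2
cycle 10: W2.I3
cycle 11: W2.I4
cycle 12: W2.I5
cycle 13: W2.I6

Answer: 14 cycles, utilization 1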